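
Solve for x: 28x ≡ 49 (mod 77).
x ≡ 10 (mod 11)

gcd(28, 77) = 7, which divides 49, so solutions exist.
Divide through by 7: 4x ≡ 7 (mod 11).
Find 4^(-1) mod 11 by the extended Euclidean algorithm:
11 = 2 × 4 + 3  ⟹  3 = (1)·11 + (-2)·4
4 = 1 × 3 + 1  ⟹  1 = (-1)·11 + (3)·4
So (3)·4 ≡ 1 (mod 11), i.e. 4^(-1) ≡ 3 (mod 11).
x ≡ 3 × 7 = 21 ≡ 10 (mod 11).
Check: 28 × 10 = 280 ≡ 49 (mod 77).
x ≡ 10 (mod 11), giving 7 solutions mod 77.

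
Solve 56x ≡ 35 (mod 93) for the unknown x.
x ≡ 82 (mod 93)

gcd(56, 93) = 1, which divides 35, so solutions exist.
Find 56^(-1) mod 93 by the extended Euclidean algorithm:
93 = 1 × 56 + 37  ⟹  37 = (1)·93 + (-1)·56
56 = 1 × 37 + 19  ⟹  19 = (-1)·93 + (2)·56
37 = 1 × 19 + 18  ⟹  18 = (2)·93 + (-3)·56
19 = 1 × 18 + 1  ⟹  1 = (-3)·93 + (5)·56
So (5)·56 ≡ 1 (mod 93), i.e. 56^(-1) ≡ 5 (mod 93).
x ≡ 5 × 35 = 175 ≡ 82 (mod 93).
Check: 56 × 82 = 4592 ≡ 35 (mod 93).
Unique solution: x ≡ 82 (mod 93)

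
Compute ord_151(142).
50

151 is prime, so ord(142) divides φ(151) = 150.
Divisors of 150: 1, 2, 3, 5, 6, 10, 15, 25, 30, 50, 75, 150.
Repeated squaring: 142^1 ≡ 142, 142^2 ≡ 81, 142^4 ≡ 68, 142^8 ≡ 94, 142^16 ≡ 78, 142^32 ≡ 44, 142^64 ≡ 124, 142^128 ≡ 125 (mod 151).
Test 142^d mod 151 for each divisor d in increasing order:
142^1 ≡ 142
142^2 ≡ 81
142^3 = 142^2·142^1 ≡ 26
142^5 = 142^4·142^1 ≡ 143
142^6 = 142^4·142^2 ≡ 72
142^10 = 142^8·142^2 ≡ 64
142^15 = 142^8·142^4·142^2·142^1 ≡ 92
142^25 = 142^16·142^8·142^1 ≡ 150
142^30 = 142^16·142^8·142^4·142^2 ≡ 8
142^50 = 142^32·142^16·142^2 ≡ 1  ← first divisor giving 1
The order is 50.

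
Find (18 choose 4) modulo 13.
5

Using Lucas' theorem:
Write n=18 and k=4 in base 13:
n in base 13: [1, 5]
k in base 13: [0, 4]
C(18,4) mod 13 = ∏ C(n_i, k_i) mod 13
Digit binomials (mod 13): C(1,0) = 1; C(5,4) = 5
Product: 1 × 5 = 5 ≡ 5 (mod 13)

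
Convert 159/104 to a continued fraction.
[1; 1, 1, 8, 6]

Euclidean algorithm steps:
159 = 1 × 104 + 55
104 = 1 × 55 + 49
55 = 1 × 49 + 6
49 = 8 × 6 + 1
6 = 6 × 1 + 0
Continued fraction: [1; 1, 1, 8, 6]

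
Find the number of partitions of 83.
23338469

p(n) counts ways to write n as a sum of positive integers (order ignored).
Euler's pentagonal recurrence: p(k) = p(k-1) + p(k-2) - p(k-5) - p(k-7) + p(k-12) + p(k-15) - ... (offsets j(3j∓1)/2, signs ++--, p(0)=1, p(<0)=0).
DP table for k = 0..82: p(0)=1, p(1)=1, p(2)=2, p(3)=3, p(4)=5, p(5)=7, p(6)=11, p(7)=15, p(8)=22, p(9)=30, p(10)=42, p(11)=56, p(12)=77, p(13)=101, p(14)=135, p(15)=176, p(16)=231, p(17)=297, p(18)=385, p(19)=490, p(20)=627, p(21)=792, p(22)=1002, p(23)=1255, p(24)=1575, p(25)=1958, p(26)=2436, p(27)=3010, p(28)=3718, p(29)=4565, p(30)=5604, p(31)=6842, p(32)=8349, p(33)=10143, p(34)=12310, p(35)=14883, p(36)=17977, p(37)=21637, p(38)=26015, p(39)=31185, p(40)=37338, p(41)=44583, p(42)=53174, p(43)=63261, p(44)=75175, p(45)=89134, p(46)=105558, p(47)=124754, p(48)=147273, p(49)=173525, p(50)=204226, p(51)=239943, p(52)=281589, p(53)=329931, p(54)=386155, p(55)=451276, p(56)=526823, p(57)=614154, p(58)=715220, p(59)=831820, p(60)=966467, p(61)=1121505, p(62)=1300156, p(63)=1505499, p(64)=1741630, p(65)=2012558, p(66)=2323520, p(67)=2679689, p(68)=3087735, p(69)=3554345, p(70)=4087968, p(71)=4697205, p(72)=5392783, p(73)=6185689, p(74)=7089500, p(75)=8118264, p(76)=9289091, p(77)=10619863, p(78)=12132164, p(79)=13848650, p(80)=15796476, p(81)=18004327, p(82)=20506255.
Final step: p(83) = p(82) + p(81) - p(78) - p(76) + p(71) + p(68) - p(61) - p(57) + p(48) + p(43) - p(32) - p(26) + p(13) + p(6)
= 20506255 + 18004327 - 12132164 - 9289091 + 4697205 + 3087735 - 1121505 - 614154 + 147273 + 63261 - 8349 - 2436 + 101 + 11
= 23338469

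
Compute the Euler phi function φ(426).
140

426 = 2 × 3 × 71
φ(n) = n × ∏(1 - 1/p) for each prime p dividing n
φ(426) = 426 × (1 - 1/2) × (1 - 1/3) × (1 - 1/71) = 140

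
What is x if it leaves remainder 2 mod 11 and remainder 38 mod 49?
332

Using Chinese Remainder Theorem:
M = 11 × 49 = 539
M1 = 49, M2 = 11
y1 = 49^(-1) mod 11 = 9
y2 = 11^(-1) mod 49 = 9
x = (2×49×9 + 38×11×9) mod 539 = 332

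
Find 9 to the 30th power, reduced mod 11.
1

Repeated squaring. Binary of 30 = 11110.
9^1 ≡ 9 (mod 11); 9^2 ≡ 4 (mod 11); 9^4 ≡ 5 (mod 11); 9^8 ≡ 3 (mod 11); 9^16 ≡ 9 (mod 11)
9^30 = 9^2 × 9^4 × 9^8 × 9^16 ≡ 1 (mod 11)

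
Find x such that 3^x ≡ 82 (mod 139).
21

Baby-step giant-step with step n = ⌈√139⌉ = 12.
Baby steps 3^j mod 139 (j:value) for j=0..11: 0:1, 1:3, 2:9, 3:27, 4:81, 5:104, 6:34, 7:102, 8:28, 9:84, 10:113, 11:61.
Giant-step multiplier: 3^(-12) ≡ 3^(138-12) = 3^126 ≡ 79 (mod 139).
Giant steps γ_i = 82·79^i mod 139: γ_0=82, γ_1=84 (in table at j=9).
x = i·n + j = 1·12 + 9 = 21.
Check: 3^21 ≡ 82 (mod 139).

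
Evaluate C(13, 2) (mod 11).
1

Using Lucas' theorem:
Write n=13 and k=2 in base 11:
n in base 11: [1, 2]
k in base 11: [0, 2]
C(13,2) mod 11 = ∏ C(n_i, k_i) mod 11
Digit binomials (mod 11): C(1,0) = 1; C(2,2) = 1
Product: 1 × 1 = 1 ≡ 1 (mod 11)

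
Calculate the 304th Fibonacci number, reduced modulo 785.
13

Matrix identity: Q^n = [[F_(n+1), F_n], [F_n, F_(n-1)]] with Q = [[1,1],[1,0]].
n = 304 = 100110000₂. Square-and-multiply, entries mod 785:
Q^1 = [[1,1],[1,0]]
Q^2 = (Q^1)² = [[2,1],[1,1]]
Q^4 = (Q^2)² = [[5,3],[3,2]]
Q^9 = (Q^4)²·Q = [[55,34],[34,21]]
Q^19 = (Q^9)²·Q = [[485,256],[256,229]]
Q^38 = (Q^19)² = [[106,664],[664,227]]
Q^76 = (Q^38)² = [[757,527],[527,230]]
Q^152 = (Q^76)² = [[623,479],[479,144]]
Q^304 = (Q^152)² = [[560,13],[13,547]]
F_304 mod 785 = Q^304[0][1] = 13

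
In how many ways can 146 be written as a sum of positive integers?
27517052599

p(n) counts ways to write n as a sum of positive integers (order ignored).
Euler's pentagonal recurrence: p(k) = p(k-1) + p(k-2) - p(k-5) - p(k-7) + p(k-12) + p(k-15) - ... (offsets j(3j∓1)/2, signs ++--, p(0)=1, p(<0)=0).
DP table for k = 0..145: p(0)=1, p(1)=1, p(2)=2, p(3)=3, p(4)=5, p(5)=7, p(6)=11, p(7)=15, p(8)=22, p(9)=30, p(10)=42, p(11)=56, p(12)=77, p(13)=101, p(14)=135, p(15)=176, p(16)=231, p(17)=297, p(18)=385, p(19)=490, p(20)=627, p(21)=792, p(22)=1002, p(23)=1255, p(24)=1575, p(25)=1958, p(26)=2436, p(27)=3010, p(28)=3718, p(29)=4565, p(30)=5604, p(31)=6842, p(32)=8349, p(33)=10143, p(34)=12310, p(35)=14883, p(36)=17977, p(37)=21637, p(38)=26015, p(39)=31185, p(40)=37338, p(41)=44583, p(42)=53174, p(43)=63261, p(44)=75175, p(45)=89134, p(46)=105558, p(47)=124754, p(48)=147273, p(49)=173525, p(50)=204226, p(51)=239943, p(52)=281589, p(53)=329931, p(54)=386155, p(55)=451276, p(56)=526823, p(57)=614154, p(58)=715220, p(59)=831820, p(60)=966467, p(61)=1121505, p(62)=1300156, p(63)=1505499, p(64)=1741630, p(65)=2012558, p(66)=2323520, p(67)=2679689, p(68)=3087735, p(69)=3554345, p(70)=4087968, p(71)=4697205, p(72)=5392783, p(73)=6185689, p(74)=7089500, p(75)=8118264, p(76)=9289091, p(77)=10619863, p(78)=12132164, p(79)=13848650, p(80)=15796476, p(81)=18004327, p(82)=20506255, p(83)=23338469, p(84)=26543660, p(85)=30167357, p(86)=34262962, p(87)=38887673, p(88)=44108109, p(89)=49995925, p(90)=56634173, p(91)=64112359, p(92)=72533807, p(93)=82010177, p(94)=92669720, p(95)=104651419, p(96)=118114304, p(97)=133230930, p(98)=150198136, p(99)=169229875, p(100)=190569292, p(101)=214481126, p(102)=241265379, p(103)=271248950, p(104)=304801365, p(105)=342325709, p(106)=384276336, p(107)=431149389, p(108)=483502844, p(109)=541946240, p(110)=607163746, p(111)=679903203, p(112)=761002156, p(113)=851376628, p(114)=952050665, p(115)=1064144451, p(116)=1188908248, p(117)=1327710076, p(118)=1482074143, p(119)=1653668665, p(120)=1844349560, p(121)=2056148051, p(122)=2291320912, p(123)=2552338241, p(124)=2841940500, p(125)=3163127352, p(126)=3519222692, p(127)=3913864295, p(128)=4351078600, p(129)=4835271870, p(130)=5371315400, p(131)=5964539504, p(132)=6620830889, p(133)=7346629512, p(134)=8149040695, p(135)=9035836076, p(136)=10015581680, p(137)=11097645016, p(138)=12292341831, p(139)=13610949895, p(140)=15065878135, p(141)=16670689208, p(142)=18440293320, p(143)=20390982757, p(144)=22540654445, p(145)=24908858009.
Final step: p(146) = p(145) + p(144) - p(141) - p(139) + p(134) + p(131) - p(124) - p(120) + p(111) + p(106) - p(95) - p(89) + p(76) + p(69) - p(54) - p(46) + p(29) + p(20) - p(1)
= 24908858009 + 22540654445 - 16670689208 - 13610949895 + 8149040695 + 5964539504 - 2841940500 - 1844349560 + 679903203 + 384276336 - 104651419 - 49995925 + 9289091 + 3554345 - 386155 - 105558 + 4565 + 627 - 1
= 27517052599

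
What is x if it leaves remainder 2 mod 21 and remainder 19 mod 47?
254

Using Chinese Remainder Theorem:
M = 21 × 47 = 987
M1 = 47, M2 = 21
y1 = 47^(-1) mod 21 = 17
y2 = 21^(-1) mod 47 = 9
x = (2×47×17 + 19×21×9) mod 987 = 254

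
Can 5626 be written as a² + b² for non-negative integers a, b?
1² + 75² (a=1, b=75)

Factorization: 5626 = 2 × 29 × 97
By Fermat: n is sum of two squares iff every prime p ≡ 3 (mod 4) appears to even power.
All primes ≡ 3 (mod 4) appear to even power.
Search a = 0, 1, 2, … for 5626 - a² a perfect square: first hit at a = 1: 5626 - 1 = 5625 = 75².
5626 = 1² + 75² = 1 + 5625 ✓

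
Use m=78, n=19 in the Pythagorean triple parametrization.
(5723, 2964, 6445)

Euclid's formula: a = m² - n², b = 2mn, c = m² + n²
m = 78, n = 19
a = 78² - 19² = 6084 - 361 = 5723
b = 2 × 78 × 19 = 2964
c = 78² + 19² = 6084 + 361 = 6445
Verification: 5723² + 2964² = 32752729 + 8785296 = 41538025 = 6445² ✓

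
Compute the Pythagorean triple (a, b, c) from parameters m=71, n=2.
(5037, 284, 5045)

Euclid's formula: a = m² - n², b = 2mn, c = m² + n²
m = 71, n = 2
a = 71² - 2² = 5041 - 4 = 5037
b = 2 × 71 × 2 = 284
c = 71² + 2² = 5041 + 4 = 5045
Verification: 5037² + 284² = 25371369 + 80656 = 25452025 = 5045² ✓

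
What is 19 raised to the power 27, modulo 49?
48

Repeated squaring. Binary of 27 = 11011.
19^1 ≡ 19 (mod 49); 19^2 ≡ 18 (mod 49); 19^4 ≡ 30 (mod 49); 19^8 ≡ 18 (mod 49); 19^16 ≡ 30 (mod 49)
19^27 = 19^1 × 19^2 × 19^8 × 19^16 ≡ 48 (mod 49)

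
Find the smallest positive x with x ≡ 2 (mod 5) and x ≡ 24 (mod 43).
67

Using Chinese Remainder Theorem:
M = 5 × 43 = 215
M1 = 43, M2 = 5
y1 = 43^(-1) mod 5 = 2
y2 = 5^(-1) mod 43 = 26
x = (2×43×2 + 24×5×26) mod 215 = 67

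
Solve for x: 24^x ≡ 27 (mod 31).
21

Baby-step giant-step with step n = ⌈√31⌉ = 6.
Baby steps 24^j mod 31 (j:value) for j=0..5: 0:1, 1:24, 2:18, 3:29, 4:14, 5:26.
Giant-step multiplier: 24^(-6) ≡ 24^(30-6) = 24^24 ≡ 8 (mod 31).
Giant steps γ_i = 27·8^i mod 31: γ_0=27, γ_1=30, γ_2=23, γ_3=29 (in table at j=3).
x = i·n + j = 3·6 + 3 = 21.
Check: 24^21 ≡ 27 (mod 31).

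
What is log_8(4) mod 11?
4

Baby-step giant-step with step n = ⌈√11⌉ = 4.
Baby steps 8^j mod 11 (j:value) for j=0..3: 0:1, 1:8, 2:9, 3:6.
Giant-step multiplier: 8^(-4) ≡ 8^(10-4) = 8^6 ≡ 3 (mod 11).
Giant steps γ_i = 4·3^i mod 11: γ_0=4, γ_1=1 (in table at j=0).
x = i·n + j = 1·4 + 0 = 4.
Check: 8^4 ≡ 4 (mod 11).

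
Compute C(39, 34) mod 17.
1

Using Lucas' theorem:
Write n=39 and k=34 in base 17:
n in base 17: [2, 5]
k in base 17: [2, 0]
C(39,34) mod 17 = ∏ C(n_i, k_i) mod 17
Digit binomials (mod 17): C(2,2) = 1; C(5,0) = 1
Product: 1 × 1 = 1 ≡ 1 (mod 17)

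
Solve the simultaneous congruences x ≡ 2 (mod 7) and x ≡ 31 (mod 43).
289

Using Chinese Remainder Theorem:
M = 7 × 43 = 301
M1 = 43, M2 = 7
y1 = 43^(-1) mod 7 = 1
y2 = 7^(-1) mod 43 = 37
x = (2×43×1 + 31×7×37) mod 301 = 289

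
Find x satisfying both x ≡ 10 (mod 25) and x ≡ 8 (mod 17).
110

Using Chinese Remainder Theorem:
M = 25 × 17 = 425
M1 = 17, M2 = 25
y1 = 17^(-1) mod 25 = 3
y2 = 25^(-1) mod 17 = 15
x = (10×17×3 + 8×25×15) mod 425 = 110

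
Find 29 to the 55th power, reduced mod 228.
29

Repeated squaring. Binary of 55 = 110111.
29^1 ≡ 29 (mod 228); 29^2 ≡ 157 (mod 228); 29^4 ≡ 25 (mod 228); 29^8 ≡ 169 (mod 228); 29^16 ≡ 61 (mod 228); 29^32 ≡ 73 (mod 228)
29^55 = 29^1 × 29^2 × 29^4 × 29^16 × 29^32 ≡ 29 (mod 228)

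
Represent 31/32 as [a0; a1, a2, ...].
[0; 1, 31]

Euclidean algorithm steps:
31 = 0 × 32 + 31
32 = 1 × 31 + 1
31 = 31 × 1 + 0
Continued fraction: [0; 1, 31]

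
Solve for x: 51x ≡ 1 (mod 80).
11

gcd(51, 80) = 1, so the inverse exists.
Extended Euclidean algorithm on (80, 51):
80 = 1 × 51 + 29  ⟹  29 = (1)·80 + (-1)·51
51 = 1 × 29 + 22  ⟹  22 = (-1)·80 + (2)·51
29 = 1 × 22 + 7  ⟹  7 = (2)·80 + (-3)·51
22 = 3 × 7 + 1  ⟹  1 = (-7)·80 + (11)·51
So (11)·51 ≡ 1 (mod 80), i.e. 51^(-1) ≡ 11 (mod 80).
Check: 51 × 11 = 561 ≡ 1 (mod 80)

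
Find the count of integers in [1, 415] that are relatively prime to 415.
328

415 = 5 × 83
φ(n) = n × ∏(1 - 1/p) for each prime p dividing n
φ(415) = 415 × (1 - 1/5) × (1 - 1/83) = 328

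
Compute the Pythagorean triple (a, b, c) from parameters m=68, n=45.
(2599, 6120, 6649)

Euclid's formula: a = m² - n², b = 2mn, c = m² + n²
m = 68, n = 45
a = 68² - 45² = 4624 - 2025 = 2599
b = 2 × 68 × 45 = 6120
c = 68² + 45² = 4624 + 2025 = 6649
Verification: 2599² + 6120² = 6754801 + 37454400 = 44209201 = 6649² ✓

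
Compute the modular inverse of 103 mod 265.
247

gcd(103, 265) = 1, so the inverse exists.
Extended Euclidean algorithm on (265, 103):
265 = 2 × 103 + 59  ⟹  59 = (1)·265 + (-2)·103
103 = 1 × 59 + 44  ⟹  44 = (-1)·265 + (3)·103
59 = 1 × 44 + 15  ⟹  15 = (2)·265 + (-5)·103
44 = 2 × 15 + 14  ⟹  14 = (-5)·265 + (13)·103
15 = 1 × 14 + 1  ⟹  1 = (7)·265 + (-18)·103
So (-18)·103 ≡ 1 (mod 265), i.e. 103^(-1) ≡ -18 ≡ 247 (mod 265).
Check: 103 × 247 = 25441 ≡ 1 (mod 265)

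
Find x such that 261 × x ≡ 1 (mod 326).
5

gcd(261, 326) = 1, so the inverse exists.
Extended Euclidean algorithm on (326, 261):
326 = 1 × 261 + 65  ⟹  65 = (1)·326 + (-1)·261
261 = 4 × 65 + 1  ⟹  1 = (-4)·326 + (5)·261
So (5)·261 ≡ 1 (mod 326), i.e. 261^(-1) ≡ 5 (mod 326).
Check: 261 × 5 = 1305 ≡ 1 (mod 326)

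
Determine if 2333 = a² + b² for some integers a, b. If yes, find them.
22² + 43² (a=22, b=43)

Factorization: 2333 = 2333
By Fermat: n is sum of two squares iff every prime p ≡ 3 (mod 4) appears to even power.
All primes ≡ 3 (mod 4) appear to even power.
Search a = 0, 1, 2, … for 2333 - a² a perfect square: first hit at a = 22: 2333 - 484 = 1849 = 43².
2333 = 22² + 43² = 484 + 1849 ✓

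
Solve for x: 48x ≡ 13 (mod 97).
x ≡ 71 (mod 97)

gcd(48, 97) = 1, which divides 13, so solutions exist.
Find 48^(-1) mod 97 by the extended Euclidean algorithm:
97 = 2 × 48 + 1  ⟹  1 = (1)·97 + (-2)·48
So (-2)·48 ≡ 1 (mod 97), i.e. 48^(-1) ≡ -2 ≡ 95 (mod 97).
x ≡ 95 × 13 = 1235 ≡ 71 (mod 97).
Check: 48 × 71 = 3408 ≡ 13 (mod 97).
Unique solution: x ≡ 71 (mod 97)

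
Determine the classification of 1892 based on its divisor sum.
deficient

Proper divisors of 1892: sum = 1 + 2 + 4 + 11 + 22 + 43 + 44 + 86 + 172 + 473 + 946 = 1804
Since 1804 < 1892, 1892 is deficient.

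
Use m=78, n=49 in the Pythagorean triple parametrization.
(3683, 7644, 8485)

Euclid's formula: a = m² - n², b = 2mn, c = m² + n²
m = 78, n = 49
a = 78² - 49² = 6084 - 2401 = 3683
b = 2 × 78 × 49 = 7644
c = 78² + 49² = 6084 + 2401 = 8485
Verification: 3683² + 7644² = 13564489 + 58430736 = 71995225 = 8485² ✓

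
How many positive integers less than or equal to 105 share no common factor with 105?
48

105 = 3 × 5 × 7
φ(n) = n × ∏(1 - 1/p) for each prime p dividing n
φ(105) = 105 × (1 - 1/3) × (1 - 1/5) × (1 - 1/7) = 48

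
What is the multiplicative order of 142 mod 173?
43

173 is prime, so ord(142) divides φ(173) = 172.
Divisors of 172: 1, 2, 4, 43, 86, 172.
Repeated squaring: 142^1 ≡ 142, 142^2 ≡ 96, 142^4 ≡ 47, 142^8 ≡ 133, 142^16 ≡ 43, 142^32 ≡ 119, 142^64 ≡ 148, 142^128 ≡ 106 (mod 173).
Test 142^d mod 173 for each divisor d in increasing order:
142^1 ≡ 142
142^2 ≡ 96
142^4 ≡ 47
142^43 = 142^32·142^8·142^2·142^1 ≡ 1  ← first divisor giving 1
The order is 43.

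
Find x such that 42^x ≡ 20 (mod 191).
98

Baby-step giant-step with step n = ⌈√191⌉ = 14.
Baby steps 42^j mod 191 (j:value) for j=0..13: 0:1, 1:42, 2:45, 3:171, 4:115, 5:55, 6:18, 7:183, 8:46, 9:22, 10:160, 11:35, 12:133, 13:47.
Giant-step multiplier: 42^(-14) ≡ 42^(190-14) = 42^176 ≡ 3 (mod 191).
Giant steps γ_i = 20·3^i mod 191: γ_0=20, γ_1=60, γ_2=180, γ_3=158, γ_4=92, γ_5=85, γ_6=64, γ_7=1 (in table at j=0).
x = i·n + j = 7·14 + 0 = 98.
Check: 42^98 ≡ 20 (mod 191).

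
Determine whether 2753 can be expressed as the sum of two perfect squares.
7² + 52² (a=7, b=52)

Factorization: 2753 = 2753
By Fermat: n is sum of two squares iff every prime p ≡ 3 (mod 4) appears to even power.
All primes ≡ 3 (mod 4) appear to even power.
Search a = 0, 1, 2, … for 2753 - a² a perfect square: first hit at a = 7: 2753 - 49 = 2704 = 52².
2753 = 7² + 52² = 49 + 2704 ✓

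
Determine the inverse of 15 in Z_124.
91

gcd(15, 124) = 1, so the inverse exists.
Extended Euclidean algorithm on (124, 15):
124 = 8 × 15 + 4  ⟹  4 = (1)·124 + (-8)·15
15 = 3 × 4 + 3  ⟹  3 = (-3)·124 + (25)·15
4 = 1 × 3 + 1  ⟹  1 = (4)·124 + (-33)·15
So (-33)·15 ≡ 1 (mod 124), i.e. 15^(-1) ≡ -33 ≡ 91 (mod 124).
Check: 15 × 91 = 1365 ≡ 1 (mod 124)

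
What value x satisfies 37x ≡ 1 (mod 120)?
13

gcd(37, 120) = 1, so the inverse exists.
Extended Euclidean algorithm on (120, 37):
120 = 3 × 37 + 9  ⟹  9 = (1)·120 + (-3)·37
37 = 4 × 9 + 1  ⟹  1 = (-4)·120 + (13)·37
So (13)·37 ≡ 1 (mod 120), i.e. 37^(-1) ≡ 13 (mod 120).
Check: 37 × 13 = 481 ≡ 1 (mod 120)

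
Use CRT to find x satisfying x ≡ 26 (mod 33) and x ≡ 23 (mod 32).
983

Using Chinese Remainder Theorem:
M = 33 × 32 = 1056
M1 = 32, M2 = 33
y1 = 32^(-1) mod 33 = 32
y2 = 33^(-1) mod 32 = 1
x = (26×32×32 + 23×33×1) mod 1056 = 983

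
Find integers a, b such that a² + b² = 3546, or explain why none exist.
39² + 45² (a=39, b=45)

Factorization: 3546 = 2 × 3^2 × 197
By Fermat: n is sum of two squares iff every prime p ≡ 3 (mod 4) appears to even power.
All primes ≡ 3 (mod 4) appear to even power.
Search a = 0, 1, 2, … for 3546 - a² a perfect square: first hit at a = 39: 3546 - 1521 = 2025 = 45².
3546 = 39² + 45² = 1521 + 2025 ✓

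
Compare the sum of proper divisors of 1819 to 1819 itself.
deficient

Proper divisors of 1819: sum = 1 + 17 + 107 = 125
Since 125 < 1819, 1819 is deficient.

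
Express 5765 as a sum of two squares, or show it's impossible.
17² + 74² (a=17, b=74)

Factorization: 5765 = 5 × 1153
By Fermat: n is sum of two squares iff every prime p ≡ 3 (mod 4) appears to even power.
All primes ≡ 3 (mod 4) appear to even power.
Search a = 0, 1, 2, … for 5765 - a² a perfect square: first hit at a = 17: 5765 - 289 = 5476 = 74².
5765 = 17² + 74² = 289 + 5476 ✓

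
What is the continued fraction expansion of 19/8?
[2; 2, 1, 2]

Euclidean algorithm steps:
19 = 2 × 8 + 3
8 = 2 × 3 + 2
3 = 1 × 2 + 1
2 = 2 × 1 + 0
Continued fraction: [2; 2, 1, 2]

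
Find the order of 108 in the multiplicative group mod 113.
112

113 is prime, so ord(108) divides φ(113) = 112.
Divisors of 112: 1, 2, 4, 7, 8, 14, 16, 28, 56, 112.
Repeated squaring: 108^1 ≡ 108, 108^2 ≡ 25, 108^4 ≡ 60, 108^8 ≡ 97, 108^16 ≡ 30, 108^32 ≡ 109, 108^64 ≡ 16 (mod 113).
Test 108^d mod 113 for each divisor d in increasing order:
108^1 ≡ 108
108^2 ≡ 25
108^4 ≡ 60
108^7 = 108^4·108^2·108^1 ≡ 71
108^8 ≡ 97
108^14 = 108^8·108^4·108^2 ≡ 69
108^16 ≡ 30
108^28 = 108^16·108^8·108^4 ≡ 15
108^56 = 108^32·108^16·108^8 ≡ 112
108^112 = 108^64·108^32·108^16 ≡ 1  ← first divisor giving 1
The order is 112.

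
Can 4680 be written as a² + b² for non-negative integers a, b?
18² + 66² (a=18, b=66)

Factorization: 4680 = 2^3 × 3^2 × 5 × 13
By Fermat: n is sum of two squares iff every prime p ≡ 3 (mod 4) appears to even power.
All primes ≡ 3 (mod 4) appear to even power.
Search a = 0, 1, 2, … for 4680 - a² a perfect square: first hit at a = 18: 4680 - 324 = 4356 = 66².
4680 = 18² + 66² = 324 + 4356 ✓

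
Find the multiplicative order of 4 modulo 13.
6

13 is prime, so ord(4) divides φ(13) = 12.
Divisors of 12: 1, 2, 3, 4, 6, 12.
Repeated squaring: 4^1 ≡ 4, 4^2 ≡ 3, 4^4 ≡ 9, 4^8 ≡ 3 (mod 13).
Test 4^d mod 13 for each divisor d in increasing order:
4^1 ≡ 4
4^2 ≡ 3
4^3 = 4^2·4^1 ≡ 12
4^4 ≡ 9
4^6 = 4^4·4^2 ≡ 1  ← first divisor giving 1
The order is 6.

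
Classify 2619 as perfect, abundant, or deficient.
deficient

Proper divisors of 2619: sum = 1 + 3 + 9 + 27 + 97 + 291 + 873 = 1301
Since 1301 < 2619, 2619 is deficient.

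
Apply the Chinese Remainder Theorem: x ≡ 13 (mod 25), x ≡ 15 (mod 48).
63

Using Chinese Remainder Theorem:
M = 25 × 48 = 1200
M1 = 48, M2 = 25
y1 = 48^(-1) mod 25 = 12
y2 = 25^(-1) mod 48 = 25
x = (13×48×12 + 15×25×25) mod 1200 = 63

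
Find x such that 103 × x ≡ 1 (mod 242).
47

gcd(103, 242) = 1, so the inverse exists.
Extended Euclidean algorithm on (242, 103):
242 = 2 × 103 + 36  ⟹  36 = (1)·242 + (-2)·103
103 = 2 × 36 + 31  ⟹  31 = (-2)·242 + (5)·103
36 = 1 × 31 + 5  ⟹  5 = (3)·242 + (-7)·103
31 = 6 × 5 + 1  ⟹  1 = (-20)·242 + (47)·103
So (47)·103 ≡ 1 (mod 242), i.e. 103^(-1) ≡ 47 (mod 242).
Check: 103 × 47 = 4841 ≡ 1 (mod 242)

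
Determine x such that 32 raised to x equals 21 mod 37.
26

Baby-step giant-step with step n = ⌈√37⌉ = 7.
Baby steps 32^j mod 37 (j:value) for j=0..6: 0:1, 1:32, 2:25, 3:23, 4:33, 5:20, 6:11.
Giant-step multiplier: 32^(-7) ≡ 32^(36-7) = 32^29 ≡ 2 (mod 37).
Giant steps γ_i = 21·2^i mod 37: γ_0=21, γ_1=5, γ_2=10, γ_3=20 (in table at j=5).
x = i·n + j = 3·7 + 5 = 26.
Check: 32^26 ≡ 21 (mod 37).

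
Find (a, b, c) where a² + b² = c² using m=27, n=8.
(665, 432, 793)

Euclid's formula: a = m² - n², b = 2mn, c = m² + n²
m = 27, n = 8
a = 27² - 8² = 729 - 64 = 665
b = 2 × 27 × 8 = 432
c = 27² + 8² = 729 + 64 = 793
Verification: 665² + 432² = 442225 + 186624 = 628849 = 793² ✓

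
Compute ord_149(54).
74

149 is prime, so ord(54) divides φ(149) = 148.
Divisors of 148: 1, 2, 4, 37, 74, 148.
Repeated squaring: 54^1 ≡ 54, 54^2 ≡ 85, 54^4 ≡ 73, 54^8 ≡ 114, 54^16 ≡ 33, 54^32 ≡ 46, 54^64 ≡ 30, 54^128 ≡ 6 (mod 149).
Test 54^d mod 149 for each divisor d in increasing order:
54^1 ≡ 54
54^2 ≡ 85
54^4 ≡ 73
54^37 = 54^32·54^4·54^1 ≡ 148
54^74 = 54^64·54^8·54^2 ≡ 1  ← first divisor giving 1
The order is 74.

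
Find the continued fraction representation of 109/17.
[6; 2, 2, 3]

Euclidean algorithm steps:
109 = 6 × 17 + 7
17 = 2 × 7 + 3
7 = 2 × 3 + 1
3 = 3 × 1 + 0
Continued fraction: [6; 2, 2, 3]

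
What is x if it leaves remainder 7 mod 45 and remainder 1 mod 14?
547

Using Chinese Remainder Theorem:
M = 45 × 14 = 630
M1 = 14, M2 = 45
y1 = 14^(-1) mod 45 = 29
y2 = 45^(-1) mod 14 = 5
x = (7×14×29 + 1×45×5) mod 630 = 547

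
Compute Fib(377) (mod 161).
13

Matrix identity: Q^n = [[F_(n+1), F_n], [F_n, F_(n-1)]] with Q = [[1,1],[1,0]].
n = 377 = 101111001₂. Square-and-multiply, entries mod 161:
Q^1 = [[1,1],[1,0]]
Q^2 = (Q^1)² = [[2,1],[1,1]]
Q^5 = (Q^2)²·Q = [[8,5],[5,3]]
Q^11 = (Q^5)²·Q = [[144,89],[89,55]]
Q^23 = (Q^11)²·Q = [[0,160],[160,1]]
Q^47 = (Q^23)²·Q = [[0,1],[1,160]]
Q^94 = (Q^47)² = [[1,160],[160,2]]
Q^188 = (Q^94)² = [[2,158],[158,5]]
Q^377 = (Q^188)²·Q = [[153,13],[13,140]]
F_377 mod 161 = Q^377[0][1] = 13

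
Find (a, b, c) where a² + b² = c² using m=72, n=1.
(5183, 144, 5185)

Euclid's formula: a = m² - n², b = 2mn, c = m² + n²
m = 72, n = 1
a = 72² - 1² = 5184 - 1 = 5183
b = 2 × 72 × 1 = 144
c = 72² + 1² = 5184 + 1 = 5185
Verification: 5183² + 144² = 26863489 + 20736 = 26884225 = 5185² ✓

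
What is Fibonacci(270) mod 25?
10

Matrix identity: Q^n = [[F_(n+1), F_n], [F_n, F_(n-1)]] with Q = [[1,1],[1,0]].
n = 270 = 100001110₂. Square-and-multiply, entries mod 25:
Q^1 = [[1,1],[1,0]]
Q^2 = (Q^1)² = [[2,1],[1,1]]
Q^4 = (Q^2)² = [[5,3],[3,2]]
Q^8 = (Q^4)² = [[9,21],[21,13]]
Q^16 = (Q^8)² = [[22,12],[12,10]]
Q^33 = (Q^16)²·Q = [[12,3],[3,9]]
Q^67 = (Q^33)²·Q = [[16,3],[3,13]]
Q^135 = (Q^67)²·Q = [[2,15],[15,12]]
Q^270 = (Q^135)² = [[4,10],[10,19]]
F_270 mod 25 = Q^270[0][1] = 10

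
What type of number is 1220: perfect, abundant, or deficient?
abundant

Proper divisors of 1220: sum = 1 + 2 + 4 + 5 + 10 + 20 + 61 + 122 + 244 + 305 + 610 = 1384
Since 1384 > 1220, 1220 is abundant.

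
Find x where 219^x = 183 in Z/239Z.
62

Baby-step giant-step with step n = ⌈√239⌉ = 16.
Baby steps 219^j mod 239 (j:value) for j=0..15: 0:1, 1:219, 2:161, 3:126, 4:109, 5:210, 6:102, 7:111, 8:170, 9:185, 10:124, 11:149, 12:127, 13:89, 14:132, 15:228.
Giant-step multiplier: 219^(-16) ≡ 219^(238-16) = 219^222 ≡ 88 (mod 239).
Giant steps γ_i = 183·88^i mod 239: γ_0=183, γ_1=91, γ_2=121, γ_3=132 (in table at j=14).
x = i·n + j = 3·16 + 14 = 62.
Check: 219^62 ≡ 183 (mod 239).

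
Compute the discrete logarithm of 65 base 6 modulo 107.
77

Baby-step giant-step with step n = ⌈√107⌉ = 11.
Baby steps 6^j mod 107 (j:value) for j=0..10: 0:1, 1:6, 2:36, 3:2, 4:12, 5:72, 6:4, 7:24, 8:37, 9:8, 10:48.
Giant-step multiplier: 6^(-11) ≡ 6^(106-11) = 6^95 ≡ 94 (mod 107).
Giant steps γ_i = 65·94^i mod 107: γ_0=65, γ_1=11, γ_2=71, γ_3=40, γ_4=15, γ_5=19, γ_6=74, γ_7=1 (in table at j=0).
x = i·n + j = 7·11 + 0 = 77.
Check: 6^77 ≡ 65 (mod 107).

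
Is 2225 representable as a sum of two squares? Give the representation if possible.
4² + 47² (a=4, b=47)

Factorization: 2225 = 5^2 × 89
By Fermat: n is sum of two squares iff every prime p ≡ 3 (mod 4) appears to even power.
All primes ≡ 3 (mod 4) appear to even power.
Search a = 0, 1, 2, … for 2225 - a² a perfect square: first hit at a = 4: 2225 - 16 = 2209 = 47².
2225 = 4² + 47² = 16 + 2209 ✓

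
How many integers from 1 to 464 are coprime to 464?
224

464 = 2^4 × 29
φ(n) = n × ∏(1 - 1/p) for each prime p dividing n
φ(464) = 464 × (1 - 1/2) × (1 - 1/29) = 224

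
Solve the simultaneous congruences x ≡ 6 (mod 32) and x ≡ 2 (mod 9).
38

Using Chinese Remainder Theorem:
M = 32 × 9 = 288
M1 = 9, M2 = 32
y1 = 9^(-1) mod 32 = 25
y2 = 32^(-1) mod 9 = 2
x = (6×9×25 + 2×32×2) mod 288 = 38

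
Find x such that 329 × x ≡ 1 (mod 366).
89

gcd(329, 366) = 1, so the inverse exists.
Extended Euclidean algorithm on (366, 329):
366 = 1 × 329 + 37  ⟹  37 = (1)·366 + (-1)·329
329 = 8 × 37 + 33  ⟹  33 = (-8)·366 + (9)·329
37 = 1 × 33 + 4  ⟹  4 = (9)·366 + (-10)·329
33 = 8 × 4 + 1  ⟹  1 = (-80)·366 + (89)·329
So (89)·329 ≡ 1 (mod 366), i.e. 329^(-1) ≡ 89 (mod 366).
Check: 329 × 89 = 29281 ≡ 1 (mod 366)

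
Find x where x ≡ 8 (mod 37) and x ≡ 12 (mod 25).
637

Using Chinese Remainder Theorem:
M = 37 × 25 = 925
M1 = 25, M2 = 37
y1 = 25^(-1) mod 37 = 3
y2 = 37^(-1) mod 25 = 23
x = (8×25×3 + 12×37×23) mod 925 = 637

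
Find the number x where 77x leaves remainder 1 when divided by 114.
77

gcd(77, 114) = 1, so the inverse exists.
Extended Euclidean algorithm on (114, 77):
114 = 1 × 77 + 37  ⟹  37 = (1)·114 + (-1)·77
77 = 2 × 37 + 3  ⟹  3 = (-2)·114 + (3)·77
37 = 12 × 3 + 1  ⟹  1 = (25)·114 + (-37)·77
So (-37)·77 ≡ 1 (mod 114), i.e. 77^(-1) ≡ -37 ≡ 77 (mod 114).
Check: 77 × 77 = 5929 ≡ 1 (mod 114)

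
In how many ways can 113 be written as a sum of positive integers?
851376628

p(n) counts ways to write n as a sum of positive integers (order ignored).
Euler's pentagonal recurrence: p(k) = p(k-1) + p(k-2) - p(k-5) - p(k-7) + p(k-12) + p(k-15) - ... (offsets j(3j∓1)/2, signs ++--, p(0)=1, p(<0)=0).
DP table for k = 0..112: p(0)=1, p(1)=1, p(2)=2, p(3)=3, p(4)=5, p(5)=7, p(6)=11, p(7)=15, p(8)=22, p(9)=30, p(10)=42, p(11)=56, p(12)=77, p(13)=101, p(14)=135, p(15)=176, p(16)=231, p(17)=297, p(18)=385, p(19)=490, p(20)=627, p(21)=792, p(22)=1002, p(23)=1255, p(24)=1575, p(25)=1958, p(26)=2436, p(27)=3010, p(28)=3718, p(29)=4565, p(30)=5604, p(31)=6842, p(32)=8349, p(33)=10143, p(34)=12310, p(35)=14883, p(36)=17977, p(37)=21637, p(38)=26015, p(39)=31185, p(40)=37338, p(41)=44583, p(42)=53174, p(43)=63261, p(44)=75175, p(45)=89134, p(46)=105558, p(47)=124754, p(48)=147273, p(49)=173525, p(50)=204226, p(51)=239943, p(52)=281589, p(53)=329931, p(54)=386155, p(55)=451276, p(56)=526823, p(57)=614154, p(58)=715220, p(59)=831820, p(60)=966467, p(61)=1121505, p(62)=1300156, p(63)=1505499, p(64)=1741630, p(65)=2012558, p(66)=2323520, p(67)=2679689, p(68)=3087735, p(69)=3554345, p(70)=4087968, p(71)=4697205, p(72)=5392783, p(73)=6185689, p(74)=7089500, p(75)=8118264, p(76)=9289091, p(77)=10619863, p(78)=12132164, p(79)=13848650, p(80)=15796476, p(81)=18004327, p(82)=20506255, p(83)=23338469, p(84)=26543660, p(85)=30167357, p(86)=34262962, p(87)=38887673, p(88)=44108109, p(89)=49995925, p(90)=56634173, p(91)=64112359, p(92)=72533807, p(93)=82010177, p(94)=92669720, p(95)=104651419, p(96)=118114304, p(97)=133230930, p(98)=150198136, p(99)=169229875, p(100)=190569292, p(101)=214481126, p(102)=241265379, p(103)=271248950, p(104)=304801365, p(105)=342325709, p(106)=384276336, p(107)=431149389, p(108)=483502844, p(109)=541946240, p(110)=607163746, p(111)=679903203, p(112)=761002156.
Final step: p(113) = p(112) + p(111) - p(108) - p(106) + p(101) + p(98) - p(91) - p(87) + p(78) + p(73) - p(62) - p(56) + p(43) + p(36) - p(21) - p(13)
= 761002156 + 679903203 - 483502844 - 384276336 + 214481126 + 150198136 - 64112359 - 38887673 + 12132164 + 6185689 - 1300156 - 526823 + 63261 + 17977 - 792 - 101
= 851376628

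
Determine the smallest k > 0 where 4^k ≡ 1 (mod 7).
3

7 is prime, so ord(4) divides φ(7) = 6.
Divisors of 6: 1, 2, 3, 6.
Repeated squaring: 4^1 ≡ 4, 4^2 ≡ 2, 4^4 ≡ 4 (mod 7).
Test 4^d mod 7 for each divisor d in increasing order:
4^1 ≡ 4
4^2 ≡ 2
4^3 = 4^2·4^1 ≡ 1  ← first divisor giving 1
The order is 3.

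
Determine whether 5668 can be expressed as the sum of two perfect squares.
22² + 72² (a=22, b=72)

Factorization: 5668 = 2^2 × 13 × 109
By Fermat: n is sum of two squares iff every prime p ≡ 3 (mod 4) appears to even power.
All primes ≡ 3 (mod 4) appear to even power.
Search a = 0, 1, 2, … for 5668 - a² a perfect square: first hit at a = 22: 5668 - 484 = 5184 = 72².
5668 = 22² + 72² = 484 + 5184 ✓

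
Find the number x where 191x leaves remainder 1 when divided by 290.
41

gcd(191, 290) = 1, so the inverse exists.
Extended Euclidean algorithm on (290, 191):
290 = 1 × 191 + 99  ⟹  99 = (1)·290 + (-1)·191
191 = 1 × 99 + 92  ⟹  92 = (-1)·290 + (2)·191
99 = 1 × 92 + 7  ⟹  7 = (2)·290 + (-3)·191
92 = 13 × 7 + 1  ⟹  1 = (-27)·290 + (41)·191
So (41)·191 ≡ 1 (mod 290), i.e. 191^(-1) ≡ 41 (mod 290).
Check: 191 × 41 = 7831 ≡ 1 (mod 290)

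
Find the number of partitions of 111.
679903203

p(n) counts ways to write n as a sum of positive integers (order ignored).
Euler's pentagonal recurrence: p(k) = p(k-1) + p(k-2) - p(k-5) - p(k-7) + p(k-12) + p(k-15) - ... (offsets j(3j∓1)/2, signs ++--, p(0)=1, p(<0)=0).
DP table for k = 0..110: p(0)=1, p(1)=1, p(2)=2, p(3)=3, p(4)=5, p(5)=7, p(6)=11, p(7)=15, p(8)=22, p(9)=30, p(10)=42, p(11)=56, p(12)=77, p(13)=101, p(14)=135, p(15)=176, p(16)=231, p(17)=297, p(18)=385, p(19)=490, p(20)=627, p(21)=792, p(22)=1002, p(23)=1255, p(24)=1575, p(25)=1958, p(26)=2436, p(27)=3010, p(28)=3718, p(29)=4565, p(30)=5604, p(31)=6842, p(32)=8349, p(33)=10143, p(34)=12310, p(35)=14883, p(36)=17977, p(37)=21637, p(38)=26015, p(39)=31185, p(40)=37338, p(41)=44583, p(42)=53174, p(43)=63261, p(44)=75175, p(45)=89134, p(46)=105558, p(47)=124754, p(48)=147273, p(49)=173525, p(50)=204226, p(51)=239943, p(52)=281589, p(53)=329931, p(54)=386155, p(55)=451276, p(56)=526823, p(57)=614154, p(58)=715220, p(59)=831820, p(60)=966467, p(61)=1121505, p(62)=1300156, p(63)=1505499, p(64)=1741630, p(65)=2012558, p(66)=2323520, p(67)=2679689, p(68)=3087735, p(69)=3554345, p(70)=4087968, p(71)=4697205, p(72)=5392783, p(73)=6185689, p(74)=7089500, p(75)=8118264, p(76)=9289091, p(77)=10619863, p(78)=12132164, p(79)=13848650, p(80)=15796476, p(81)=18004327, p(82)=20506255, p(83)=23338469, p(84)=26543660, p(85)=30167357, p(86)=34262962, p(87)=38887673, p(88)=44108109, p(89)=49995925, p(90)=56634173, p(91)=64112359, p(92)=72533807, p(93)=82010177, p(94)=92669720, p(95)=104651419, p(96)=118114304, p(97)=133230930, p(98)=150198136, p(99)=169229875, p(100)=190569292, p(101)=214481126, p(102)=241265379, p(103)=271248950, p(104)=304801365, p(105)=342325709, p(106)=384276336, p(107)=431149389, p(108)=483502844, p(109)=541946240, p(110)=607163746.
Final step: p(111) = p(110) + p(109) - p(106) - p(104) + p(99) + p(96) - p(89) - p(85) + p(76) + p(71) - p(60) - p(54) + p(41) + p(34) - p(19) - p(11)
= 607163746 + 541946240 - 384276336 - 304801365 + 169229875 + 118114304 - 49995925 - 30167357 + 9289091 + 4697205 - 966467 - 386155 + 44583 + 12310 - 490 - 56
= 679903203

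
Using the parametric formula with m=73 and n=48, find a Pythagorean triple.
(3025, 7008, 7633)

Euclid's formula: a = m² - n², b = 2mn, c = m² + n²
m = 73, n = 48
a = 73² - 48² = 5329 - 2304 = 3025
b = 2 × 73 × 48 = 7008
c = 73² + 48² = 5329 + 2304 = 7633
Verification: 3025² + 7008² = 9150625 + 49112064 = 58262689 = 7633² ✓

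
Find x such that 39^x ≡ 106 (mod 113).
32

Baby-step giant-step with step n = ⌈√113⌉ = 11.
Baby steps 39^j mod 113 (j:value) for j=0..10: 0:1, 1:39, 2:52, 3:107, 4:105, 5:27, 6:36, 7:48, 8:64, 9:10, 10:51.
Giant-step multiplier: 39^(-11) ≡ 39^(112-11) = 39^101 ≡ 5 (mod 113).
Giant steps γ_i = 106·5^i mod 113: γ_0=106, γ_1=78, γ_2=51 (in table at j=10).
x = i·n + j = 2·11 + 10 = 32.
Check: 39^32 ≡ 106 (mod 113).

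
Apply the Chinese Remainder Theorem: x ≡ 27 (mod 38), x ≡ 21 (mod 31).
331

Using Chinese Remainder Theorem:
M = 38 × 31 = 1178
M1 = 31, M2 = 38
y1 = 31^(-1) mod 38 = 27
y2 = 38^(-1) mod 31 = 9
x = (27×31×27 + 21×38×9) mod 1178 = 331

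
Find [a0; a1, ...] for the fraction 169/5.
[33; 1, 4]

Euclidean algorithm steps:
169 = 33 × 5 + 4
5 = 1 × 4 + 1
4 = 4 × 1 + 0
Continued fraction: [33; 1, 4]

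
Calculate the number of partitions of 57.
614154

p(n) counts ways to write n as a sum of positive integers (order ignored).
Euler's pentagonal recurrence: p(k) = p(k-1) + p(k-2) - p(k-5) - p(k-7) + p(k-12) + p(k-15) - ... (offsets j(3j∓1)/2, signs ++--, p(0)=1, p(<0)=0).
DP table for k = 0..56: p(0)=1, p(1)=1, p(2)=2, p(3)=3, p(4)=5, p(5)=7, p(6)=11, p(7)=15, p(8)=22, p(9)=30, p(10)=42, p(11)=56, p(12)=77, p(13)=101, p(14)=135, p(15)=176, p(16)=231, p(17)=297, p(18)=385, p(19)=490, p(20)=627, p(21)=792, p(22)=1002, p(23)=1255, p(24)=1575, p(25)=1958, p(26)=2436, p(27)=3010, p(28)=3718, p(29)=4565, p(30)=5604, p(31)=6842, p(32)=8349, p(33)=10143, p(34)=12310, p(35)=14883, p(36)=17977, p(37)=21637, p(38)=26015, p(39)=31185, p(40)=37338, p(41)=44583, p(42)=53174, p(43)=63261, p(44)=75175, p(45)=89134, p(46)=105558, p(47)=124754, p(48)=147273, p(49)=173525, p(50)=204226, p(51)=239943, p(52)=281589, p(53)=329931, p(54)=386155, p(55)=451276, p(56)=526823.
Final step: p(57) = p(56) + p(55) - p(52) - p(50) + p(45) + p(42) - p(35) - p(31) + p(22) + p(17) - p(6) - p(0)
= 526823 + 451276 - 281589 - 204226 + 89134 + 53174 - 14883 - 6842 + 1002 + 297 - 11 - 1
= 614154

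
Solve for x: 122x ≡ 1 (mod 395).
68

gcd(122, 395) = 1, so the inverse exists.
Extended Euclidean algorithm on (395, 122):
395 = 3 × 122 + 29  ⟹  29 = (1)·395 + (-3)·122
122 = 4 × 29 + 6  ⟹  6 = (-4)·395 + (13)·122
29 = 4 × 6 + 5  ⟹  5 = (17)·395 + (-55)·122
6 = 1 × 5 + 1  ⟹  1 = (-21)·395 + (68)·122
So (68)·122 ≡ 1 (mod 395), i.e. 122^(-1) ≡ 68 (mod 395).
Check: 122 × 68 = 8296 ≡ 1 (mod 395)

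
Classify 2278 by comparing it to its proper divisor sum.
deficient

Proper divisors of 2278: sum = 1 + 2 + 17 + 34 + 67 + 134 + 1139 = 1394
Since 1394 < 2278, 2278 is deficient.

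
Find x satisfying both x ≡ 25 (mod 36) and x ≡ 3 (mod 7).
241

Using Chinese Remainder Theorem:
M = 36 × 7 = 252
M1 = 7, M2 = 36
y1 = 7^(-1) mod 36 = 31
y2 = 36^(-1) mod 7 = 1
x = (25×7×31 + 3×36×1) mod 252 = 241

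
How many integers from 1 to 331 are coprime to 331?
330

331 = 331
φ(n) = n × ∏(1 - 1/p) for each prime p dividing n
φ(331) = 331 × (1 - 1/331) = 330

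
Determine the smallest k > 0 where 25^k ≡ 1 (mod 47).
23

47 is prime, so ord(25) divides φ(47) = 46.
Divisors of 46: 1, 2, 23, 46.
Repeated squaring: 25^1 ≡ 25, 25^2 ≡ 14, 25^4 ≡ 8, 25^8 ≡ 17, 25^16 ≡ 7, 25^32 ≡ 2 (mod 47).
Test 25^d mod 47 for each divisor d in increasing order:
25^1 ≡ 25
25^2 ≡ 14
25^23 = 25^16·25^4·25^2·25^1 ≡ 1  ← first divisor giving 1
The order is 23.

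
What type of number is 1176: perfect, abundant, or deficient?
abundant

Proper divisors of 1176: sum = 1 + 2 + 3 + 4 + 6 + 7 + 8 + 12 + ... + 196 + 294 + 392 + 588 (23 divisors) = 2244
Since 2244 > 1176, 1176 is abundant.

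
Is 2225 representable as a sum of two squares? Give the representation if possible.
4² + 47² (a=4, b=47)

Factorization: 2225 = 5^2 × 89
By Fermat: n is sum of two squares iff every prime p ≡ 3 (mod 4) appears to even power.
All primes ≡ 3 (mod 4) appear to even power.
Search a = 0, 1, 2, … for 2225 - a² a perfect square: first hit at a = 4: 2225 - 16 = 2209 = 47².
2225 = 4² + 47² = 16 + 2209 ✓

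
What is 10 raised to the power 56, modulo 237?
46

Repeated squaring. Binary of 56 = 111000.
10^1 ≡ 10 (mod 237); 10^2 ≡ 100 (mod 237); 10^4 ≡ 46 (mod 237); 10^8 ≡ 220 (mod 237); 10^16 ≡ 52 (mod 237); 10^32 ≡ 97 (mod 237)
10^56 = 10^8 × 10^16 × 10^32 ≡ 46 (mod 237)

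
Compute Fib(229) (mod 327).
233

Matrix identity: Q^n = [[F_(n+1), F_n], [F_n, F_(n-1)]] with Q = [[1,1],[1,0]].
n = 229 = 11100101₂. Square-and-multiply, entries mod 327:
Q^1 = [[1,1],[1,0]]
Q^3 = (Q^1)²·Q = [[3,2],[2,1]]
Q^7 = (Q^3)²·Q = [[21,13],[13,8]]
Q^14 = (Q^7)² = [[283,50],[50,233]]
Q^28 = (Q^14)² = [[185,294],[294,218]]
Q^57 = (Q^28)²·Q = [[106,325],[325,108]]
Q^114 = (Q^57)² = [[122,226],[226,223]]
Q^229 = (Q^114)²·Q = [[50,233],[233,144]]
F_229 mod 327 = Q^229[0][1] = 233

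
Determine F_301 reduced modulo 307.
294

Matrix identity: Q^n = [[F_(n+1), F_n], [F_n, F_(n-1)]] with Q = [[1,1],[1,0]].
n = 301 = 100101101₂. Square-and-multiply, entries mod 307:
Q^1 = [[1,1],[1,0]]
Q^2 = (Q^1)² = [[2,1],[1,1]]
Q^4 = (Q^2)² = [[5,3],[3,2]]
Q^9 = (Q^4)²·Q = [[55,34],[34,21]]
Q^18 = (Q^9)² = [[190,128],[128,62]]
Q^37 = (Q^18)²·Q = [[8,294],[294,21]]
Q^75 = (Q^37)²·Q = [[163,233],[233,237]]
Q^150 = (Q^75)² = [[117,179],[179,245]]
Q^301 = (Q^150)²·Q = [[8,294],[294,21]]
F_301 mod 307 = Q^301[0][1] = 294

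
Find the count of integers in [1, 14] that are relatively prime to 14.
6

14 = 2 × 7
φ(n) = n × ∏(1 - 1/p) for each prime p dividing n
φ(14) = 14 × (1 - 1/2) × (1 - 1/7) = 6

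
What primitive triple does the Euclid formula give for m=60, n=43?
(1751, 5160, 5449)

Euclid's formula: a = m² - n², b = 2mn, c = m² + n²
m = 60, n = 43
a = 60² - 43² = 3600 - 1849 = 1751
b = 2 × 60 × 43 = 5160
c = 60² + 43² = 3600 + 1849 = 5449
Verification: 1751² + 5160² = 3066001 + 26625600 = 29691601 = 5449² ✓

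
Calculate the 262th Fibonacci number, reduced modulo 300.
131

Matrix identity: Q^n = [[F_(n+1), F_n], [F_n, F_(n-1)]] with Q = [[1,1],[1,0]].
n = 262 = 100000110₂. Square-and-multiply, entries mod 300:
Q^1 = [[1,1],[1,0]]
Q^2 = (Q^1)² = [[2,1],[1,1]]
Q^4 = (Q^2)² = [[5,3],[3,2]]
Q^8 = (Q^4)² = [[34,21],[21,13]]
Q^16 = (Q^8)² = [[97,87],[87,10]]
Q^32 = (Q^16)² = [[178,9],[9,169]]
Q^65 = (Q^32)²·Q = [[88,265],[265,123]]
Q^131 = (Q^65)²·Q = [[84,269],[269,115]]
Q^262 = (Q^131)² = [[217,131],[131,86]]
F_262 mod 300 = Q^262[0][1] = 131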